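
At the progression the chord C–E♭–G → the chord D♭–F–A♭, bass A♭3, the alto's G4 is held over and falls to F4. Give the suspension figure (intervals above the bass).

At the second chord the bass is A♭3. The suspended G4 lies a seventh above the bass; after resolving down by step to F4, the interval above the bass becomes a sixth.
Suspension figures are named by those two intervals: 7–6.

7–6 suspension.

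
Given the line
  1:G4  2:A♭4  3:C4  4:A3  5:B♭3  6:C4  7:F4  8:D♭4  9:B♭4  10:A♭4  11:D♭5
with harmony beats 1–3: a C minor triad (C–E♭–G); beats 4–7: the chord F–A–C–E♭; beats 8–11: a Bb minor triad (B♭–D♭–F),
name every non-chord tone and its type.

A♭4 (beat 2) — escape tone; B♭3 (beat 5) — passing tone; A♭4 (beat 10) — escape tone.

The harmony at that moment is C minor triad (C, E♭, G); A♭4 is not a chord tone.
It is approached by step up from G4 and left by leap down to C4.
Step in, leap out — an escape tone.
The harmony at that moment is F dominant seventh chord (F, A, C, E♭); B♭3 is not a chord tone.
It is approached by step up from A3 and left by step up to C4.
Step in, step out in the same direction — a passing tone.
The harmony at that moment is B♭ minor triad (B♭, D♭, F); A♭4 is not a chord tone.
It is approached by step down from B♭4 and left by leap up to D♭5.
Step in, leap out — an escape tone.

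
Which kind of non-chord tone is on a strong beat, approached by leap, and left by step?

Approach: by leap. Departure: by step. Metric position: strong.
Leap in, step out, in a metrically strong position — an appoggiatura. (It is the mirror image of the escape tone, which steps in and leaps out from a weak position.)

Appoggiatura.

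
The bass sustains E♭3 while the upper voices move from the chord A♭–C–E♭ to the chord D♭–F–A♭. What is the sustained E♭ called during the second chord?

Pedal tone (pedal point).

The harmony at that moment is D♭ major triad (D♭, F, A♭); E♭3 is not a chord tone.
It is held over (the same pitch as the preceding E♭3) and then sustained as the same pitch into the next harmony.
Sustained through a change of harmony — a pedal tone.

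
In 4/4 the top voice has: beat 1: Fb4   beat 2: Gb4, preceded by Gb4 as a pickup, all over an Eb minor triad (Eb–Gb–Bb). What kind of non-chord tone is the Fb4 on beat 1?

Lower neighbor tone.

The harmony at that moment is Eb minor triad (Eb, Gb, Bb); Fb4 is not a chord tone.
It is approached by step down from Gb4 and left by step up to Gb4.
Step away and step back to the same note — a neighbor tone (lower neighbor).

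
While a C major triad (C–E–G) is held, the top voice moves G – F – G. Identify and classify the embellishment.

F is a neighbor tone.

The harmony at that moment is C major triad (C, E, G); F is not a chord tone.
It is approached by step down from G and left by step up to G.
Step away and step back to the same note — a neighbor tone (lower neighbor).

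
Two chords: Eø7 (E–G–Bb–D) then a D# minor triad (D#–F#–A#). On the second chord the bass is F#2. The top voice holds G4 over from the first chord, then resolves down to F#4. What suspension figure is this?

At the second chord the bass is F#2. The suspended G4 lies a ninth above the bass; after resolving down by step to F#4, the interval above the bass becomes an octave.
Suspension figures are named by those two intervals: 9–8.

9–8 suspension.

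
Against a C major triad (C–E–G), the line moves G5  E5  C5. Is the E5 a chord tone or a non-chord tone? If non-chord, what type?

C major triad contains C, E, G; E is the third, so it is a chord tone.

Chord tone (the third of C major triad).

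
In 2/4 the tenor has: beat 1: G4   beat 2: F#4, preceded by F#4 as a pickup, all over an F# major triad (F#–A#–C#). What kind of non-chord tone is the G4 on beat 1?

The harmony at that moment is F# major triad (F#, A#, C#); G4 is not a chord tone.
It is approached by step up from F#4 and left by step down to F#4.
Step away and step back to the same note — a neighbor tone (upper neighbor).

Upper neighbor tone.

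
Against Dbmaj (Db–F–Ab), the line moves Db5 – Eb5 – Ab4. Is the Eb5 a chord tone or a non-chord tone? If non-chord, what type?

Non-chord tone — an escape tone.

The harmony at that moment is Db major triad (Db, F, Ab); Eb5 is not a chord tone.
It is approached by step up from Db5 and left by leap down to Ab4.
Step in, leap out — an escape tone.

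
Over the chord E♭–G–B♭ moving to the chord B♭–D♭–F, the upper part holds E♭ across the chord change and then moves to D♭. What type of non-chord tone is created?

The harmony at that moment is B♭ minor triad (B♭, D♭, F); E♭ is not a chord tone.
It is held over (the same pitch as the preceding E♭) and left by step down to D♭.
Held over from the previous chord and resolving down by step — a suspension.

E♭ is a suspension.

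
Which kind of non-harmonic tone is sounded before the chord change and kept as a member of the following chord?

Anticipation.

Approach: ahead of the chord change (typically by step), so it is dissonant against the current harmony. Departure: none — the same pitch is restated or held and is a chord tone of the new harmony.
Dissonant first, consonant once the harmony catches up: the note simply arrives early — an anticipation. (The reverse timing, consonant first and dissonant after the change, would be a suspension or retardation.)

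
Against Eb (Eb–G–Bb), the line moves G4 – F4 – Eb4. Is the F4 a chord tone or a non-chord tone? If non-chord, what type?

The harmony at that moment is Eb major triad (Eb, G, Bb); F4 is not a chord tone.
It is approached by step down from G4 and left by step down to Eb4.
Step in, step out in the same direction — a passing tone.

Non-chord tone — a passing tone.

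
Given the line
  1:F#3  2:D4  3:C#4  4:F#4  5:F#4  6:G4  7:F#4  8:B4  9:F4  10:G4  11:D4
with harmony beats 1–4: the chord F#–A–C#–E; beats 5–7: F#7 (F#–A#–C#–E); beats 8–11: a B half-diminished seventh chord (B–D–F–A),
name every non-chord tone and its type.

The harmony at that moment is F# minor seventh chord (F#, A, C#, E); D4 is not a chord tone.
It is approached by leap up from F#3 and left by step down to C#4.
Leap in, step out — an appoggiatura.
The harmony at that moment is F# dominant seventh chord (F#, A#, C#, E); G4 is not a chord tone.
It is approached by step up from F#4 and left by step down to F#4.
Step away and step back to the same note — a neighbor tone (upper neighbor).
The harmony at that moment is B half-diminished seventh chord (B, D, F, A); G4 is not a chord tone.
It is approached by step up from F4 and left by leap down to D4.
Step in, leap out — an escape tone.

D4 (beat 2) — appoggiatura; G4 (beat 6) — neighbor tone; G4 (beat 10) — escape tone.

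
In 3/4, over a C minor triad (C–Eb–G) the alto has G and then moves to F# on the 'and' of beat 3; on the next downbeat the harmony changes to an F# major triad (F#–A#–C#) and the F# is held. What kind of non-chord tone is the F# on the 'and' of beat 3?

Anticipation.

The harmony at that moment is C minor triad (C, Eb, G); F# is not a chord tone.
It is approached by step down from G and then sustained as the same pitch into the next harmony.
Arriving early and becoming a chord tone when the harmony changes — an anticipation.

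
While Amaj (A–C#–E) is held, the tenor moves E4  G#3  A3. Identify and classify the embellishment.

The harmony at that moment is A major triad (A, C#, E); G#3 is not a chord tone.
It is approached by leap down from E4 and left by step up to A3.
Leap in, step out — an appoggiatura.

G#3 is an appoggiatura.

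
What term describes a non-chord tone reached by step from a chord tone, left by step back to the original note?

Neighbor tone.

Approach: by step. Departure: by step in the opposite direction, back to the starting pitch.
Stepwise on both sides but reversing to return to the same chord tone — a neighbor tone. (Had it continued onward in the same direction it would be a passing tone instead.)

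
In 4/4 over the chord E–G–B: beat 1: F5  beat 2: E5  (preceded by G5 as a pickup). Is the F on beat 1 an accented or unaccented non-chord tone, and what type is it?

The harmony at that moment is E minor triad (E, G, B); F5 is not a chord tone.
It is approached by step down from G5 and left by step down to E5.
Step in, step out in the same direction — a passing tone.
It falls on the downbeat, so it is accented.

Accented passing tone.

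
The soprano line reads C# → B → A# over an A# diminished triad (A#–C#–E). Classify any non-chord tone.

B is a passing tone.

The harmony at that moment is A# diminished triad (A#, C#, E); B is not a chord tone.
It is approached by step down from C# and left by step down to A#.
Step in, step out in the same direction — a passing tone.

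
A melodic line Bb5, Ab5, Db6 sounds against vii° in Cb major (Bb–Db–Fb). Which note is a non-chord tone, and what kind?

Ab5 is an escape tone.

The harmony at that moment is Bb diminished triad (Bb, Db, Fb); Ab5 is not a chord tone.
It is approached by step down from Bb5 and left by leap up to Db6.
Step in, leap out — an escape tone.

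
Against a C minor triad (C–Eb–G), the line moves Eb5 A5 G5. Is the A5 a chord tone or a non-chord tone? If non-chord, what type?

Non-chord tone — an appoggiatura.

The harmony at that moment is C minor triad (C, Eb, G); A5 is not a chord tone.
It is approached by leap up from Eb5 and left by step down to G5.
Leap in, step out — an appoggiatura.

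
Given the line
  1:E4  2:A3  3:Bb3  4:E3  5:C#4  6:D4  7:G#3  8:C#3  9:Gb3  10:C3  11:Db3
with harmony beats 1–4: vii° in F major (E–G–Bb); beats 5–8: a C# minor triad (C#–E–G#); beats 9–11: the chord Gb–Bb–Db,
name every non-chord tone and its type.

The harmony at that moment is E diminished triad (E, G, Bb); A3 is not a chord tone.
It is approached by leap down from E4 and left by step up to Bb3.
Leap in, step out — an appoggiatura.
The harmony at that moment is C# minor triad (C#, E, G#); D4 is not a chord tone.
It is approached by step up from C#4 and left by leap down to G#3.
Step in, leap out — an escape tone.
The harmony at that moment is Gb major triad (Gb, Bb, Db); C3 is not a chord tone.
It is approached by leap down from Gb3 and left by step up to Db3.
Leap in, step out — an appoggiatura.

A3 (beat 2) — appoggiatura; D4 (beat 6) — escape tone; C3 (beat 10) — appoggiatura.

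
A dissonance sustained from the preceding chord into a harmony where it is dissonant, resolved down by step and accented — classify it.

Suspension.

Approach: by preparation — the pitch is first a chord tone, then held (tied or repeated) while the harmony changes under it. Departure: down by step. Metric position: strong.
A prepared dissonance that resolves downward by step — a suspension. (The same figure resolving upward would be a retardation.)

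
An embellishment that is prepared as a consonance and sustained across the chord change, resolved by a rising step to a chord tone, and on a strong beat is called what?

Retardation.

Approach: by preparation — the pitch is first a chord tone, then held (tied or repeated) while the harmony changes under it. Departure: up by step. Metric position: strong.
A prepared dissonance that resolves upward by step — a retardation. (The same figure resolving downward would be a suspension.)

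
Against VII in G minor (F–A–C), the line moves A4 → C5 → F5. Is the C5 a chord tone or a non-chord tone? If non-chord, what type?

Chord tone (the fifth of F major triad).

F major triad contains F, A, C; C is the fifth, so it is a chord tone.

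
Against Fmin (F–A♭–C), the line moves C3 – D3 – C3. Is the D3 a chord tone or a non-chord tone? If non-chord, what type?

The harmony at that moment is F minor triad (F, A♭, C); D3 is not a chord tone.
It is approached by step up from C3 and left by step down to C3.
Step away and step back to the same note — a neighbor tone (upper neighbor).

Non-chord tone — a neighbor tone.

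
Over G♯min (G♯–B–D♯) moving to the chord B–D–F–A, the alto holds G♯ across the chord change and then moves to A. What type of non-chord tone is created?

The harmony at that moment is B half-diminished seventh chord (B, D, F, A); G♯ is not a chord tone.
It is held over (the same pitch as the preceding G♯) and left by step up to A.
Held over from the previous chord and resolving up by step — a retardation.

G♯ is a retardation.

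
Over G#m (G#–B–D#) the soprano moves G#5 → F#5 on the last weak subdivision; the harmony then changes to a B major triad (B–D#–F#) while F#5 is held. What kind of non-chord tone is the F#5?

F#5 is an anticipation.

The harmony at that moment is G# minor triad (G#, B, D#); F#5 is not a chord tone.
It is approached by step down from G#5 and then sustained as the same pitch into the next harmony.
Arriving early and becoming a chord tone when the harmony changes — an anticipation.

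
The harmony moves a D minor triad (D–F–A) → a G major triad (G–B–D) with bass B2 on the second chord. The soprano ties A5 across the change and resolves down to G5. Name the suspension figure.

7–6 suspension.

At the second chord the bass is B2. The suspended A5 lies a seventh above the bass; after resolving down by step to G5, the interval above the bass becomes a sixth.
Suspension figures are named by those two intervals: 7–6.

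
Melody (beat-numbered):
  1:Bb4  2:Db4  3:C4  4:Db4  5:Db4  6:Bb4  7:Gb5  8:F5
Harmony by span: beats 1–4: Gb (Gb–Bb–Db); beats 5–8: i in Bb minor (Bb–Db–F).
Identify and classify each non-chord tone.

C4 (beat 3) — neighbor tone; Gb5 (beat 7) — appoggiatura.

The harmony at that moment is Gb major triad (Gb, Bb, Db); C4 is not a chord tone.
It is approached by step down from Db4 and left by step up to Db4.
Step away and step back to the same note — a neighbor tone (lower neighbor).
The harmony at that moment is Bb minor triad (Bb, Db, F); Gb5 is not a chord tone.
It is approached by leap up from Bb4 and left by step down to F5.
Leap in, step out — an appoggiatura.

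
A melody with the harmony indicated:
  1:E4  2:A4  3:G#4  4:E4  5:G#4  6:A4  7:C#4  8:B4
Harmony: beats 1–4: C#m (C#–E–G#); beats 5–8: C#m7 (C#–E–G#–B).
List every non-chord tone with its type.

The harmony at that moment is C# minor triad (C#, E, G#); A4 is not a chord tone.
It is approached by leap up from E4 and left by step down to G#4.
Leap in, step out — an appoggiatura.
The harmony at that moment is C# minor seventh chord (C#, E, G#, B); A4 is not a chord tone.
It is approached by step up from G#4 and left by leap down to C#4.
Step in, leap out — an escape tone.

A4 (beat 2) — appoggiatura; A4 (beat 6) — escape tone.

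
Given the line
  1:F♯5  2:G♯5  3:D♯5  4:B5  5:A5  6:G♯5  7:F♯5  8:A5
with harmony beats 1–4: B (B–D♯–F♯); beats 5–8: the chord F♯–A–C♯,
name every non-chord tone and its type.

G♯5 (beat 2) — escape tone; G♯5 (beat 6) — passing tone.

The harmony at that moment is B major triad (B, D♯, F♯); G♯5 is not a chord tone.
It is approached by step up from F♯5 and left by leap down to D♯5.
Step in, leap out — an escape tone.
The harmony at that moment is F♯ minor triad (F♯, A, C♯); G♯5 is not a chord tone.
It is approached by step down from A5 and left by step down to F♯5.
Step in, step out in the same direction — a passing tone.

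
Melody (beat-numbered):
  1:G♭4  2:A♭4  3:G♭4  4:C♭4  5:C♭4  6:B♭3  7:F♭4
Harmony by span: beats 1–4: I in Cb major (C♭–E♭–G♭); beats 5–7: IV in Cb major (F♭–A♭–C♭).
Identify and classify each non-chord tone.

The harmony at that moment is C♭ major triad (C♭, E♭, G♭); A♭4 is not a chord tone.
It is approached by step up from G♭4 and left by step down to G♭4.
Step away and step back to the same note — a neighbor tone (upper neighbor).
The harmony at that moment is F♭ major triad (F♭, A♭, C♭); B♭3 is not a chord tone.
It is approached by step down from C♭4 and left by leap up to F♭4.
Step in, leap out — an escape tone.

A♭4 (beat 2) — neighbor tone; B♭3 (beat 6) — escape tone.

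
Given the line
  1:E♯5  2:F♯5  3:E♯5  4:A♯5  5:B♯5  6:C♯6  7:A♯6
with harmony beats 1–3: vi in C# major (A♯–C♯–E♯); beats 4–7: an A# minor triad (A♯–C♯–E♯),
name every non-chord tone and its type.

The harmony at that moment is A♯ minor triad (A♯, C♯, E♯); F♯5 is not a chord tone.
It is approached by step up from E♯5 and left by step down to E♯5.
Step away and step back to the same note — a neighbor tone (upper neighbor).
The harmony at that moment is A♯ minor triad (A♯, C♯, E♯); B♯5 is not a chord tone.
It is approached by step up from A♯5 and left by step up to C♯6.
Step in, step out in the same direction — a passing tone.

F♯5 (beat 2) — neighbor tone; B♯5 (beat 5) — passing tone.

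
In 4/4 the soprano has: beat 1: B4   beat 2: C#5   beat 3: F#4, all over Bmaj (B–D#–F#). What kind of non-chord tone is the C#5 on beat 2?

Escape tone.

The harmony at that moment is B major triad (B, D#, F#); C#5 is not a chord tone.
It is approached by step up from B4 and left by leap down to F#4.
Step in, leap out, on a weak beat — an escape tone.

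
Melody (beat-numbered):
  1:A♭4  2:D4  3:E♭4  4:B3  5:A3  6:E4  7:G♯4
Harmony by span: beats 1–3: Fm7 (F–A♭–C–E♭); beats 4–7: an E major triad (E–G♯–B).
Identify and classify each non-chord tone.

D4 (beat 2) — appoggiatura; A3 (beat 5) — escape tone.

The harmony at that moment is F minor seventh chord (F, A♭, C, E♭); D4 is not a chord tone.
It is approached by leap down from A♭4 and left by step up to E♭4.
Leap in, step out — an appoggiatura.
The harmony at that moment is E major triad (E, G♯, B); A3 is not a chord tone.
It is approached by step down from B3 and left by leap up to E4.
Step in, leap out — an escape tone.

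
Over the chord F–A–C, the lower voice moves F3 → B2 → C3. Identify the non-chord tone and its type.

The harmony at that moment is F major triad (F, A, C); B2 is not a chord tone.
It is approached by leap down from F3 and left by step up to C3.
Leap in, step out — an appoggiatura.

B2 is an appoggiatura.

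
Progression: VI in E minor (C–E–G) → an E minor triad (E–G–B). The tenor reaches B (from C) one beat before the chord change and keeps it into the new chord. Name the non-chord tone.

B is an anticipation.

The harmony at that moment is C major triad (C, E, G); B is not a chord tone.
It is approached by step down from C and then sustained as the same pitch into the next harmony.
Arriving early and becoming a chord tone when the harmony changes — an anticipation.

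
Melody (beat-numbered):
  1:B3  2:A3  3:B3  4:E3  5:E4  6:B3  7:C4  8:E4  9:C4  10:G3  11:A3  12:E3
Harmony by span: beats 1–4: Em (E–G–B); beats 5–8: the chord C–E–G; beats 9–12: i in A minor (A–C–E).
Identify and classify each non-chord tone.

A3 (beat 2) — neighbor tone; B3 (beat 6) — appoggiatura; G3 (beat 10) — appoggiatura.

The harmony at that moment is E minor triad (E, G, B); A3 is not a chord tone.
It is approached by step down from B3 and left by step up to B3.
Step away and step back to the same note — a neighbor tone (lower neighbor).
The harmony at that moment is C major triad (C, E, G); B3 is not a chord tone.
It is approached by leap down from E4 and left by step up to C4.
Leap in, step out — an appoggiatura.
The harmony at that moment is A minor triad (A, C, E); G3 is not a chord tone.
It is approached by leap down from C4 and left by step up to A3.
Leap in, step out — an appoggiatura.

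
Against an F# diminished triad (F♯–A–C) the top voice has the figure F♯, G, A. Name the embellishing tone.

The harmony at that moment is F♯ diminished triad (F♯, A, C); G is not a chord tone.
It is approached by step up from F♯ and left by step up to A.
Step in, step out in the same direction — a passing tone.

G is a passing tone.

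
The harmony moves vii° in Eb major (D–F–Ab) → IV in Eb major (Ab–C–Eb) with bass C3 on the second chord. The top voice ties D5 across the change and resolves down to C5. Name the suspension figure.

At the second chord the bass is C3. The suspended D5 lies a ninth above the bass; after resolving down by step to C5, the interval above the bass becomes an octave.
Suspension figures are named by those two intervals: 9–8.

9–8 suspension.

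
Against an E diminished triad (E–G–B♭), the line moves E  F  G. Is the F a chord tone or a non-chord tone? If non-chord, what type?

The harmony at that moment is E diminished triad (E, G, B♭); F is not a chord tone.
It is approached by step up from E and left by step up to G.
Step in, step out in the same direction — a passing tone.

Non-chord tone — a passing tone.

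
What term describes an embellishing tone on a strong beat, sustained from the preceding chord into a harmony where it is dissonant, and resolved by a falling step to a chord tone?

Suspension.

Approach: by preparation — the pitch is first a chord tone, then held (tied or repeated) while the harmony changes under it. Departure: down by step. Metric position: strong.
A prepared dissonance that resolves downward by step — a suspension. (The same figure resolving upward would be a retardation.)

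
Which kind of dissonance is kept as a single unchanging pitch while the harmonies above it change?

Approach: none. Departure: none — a single pitch is sustained while the chords change around it, passing through harmonies that do not contain it.
No melodic motion at all; the dissonance is created entirely by the moving harmonies against the stationary note — a pedal tone (pedal point).

Pedal tone.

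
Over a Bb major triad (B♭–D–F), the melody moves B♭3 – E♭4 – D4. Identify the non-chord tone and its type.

E♭4 is an appoggiatura.

The harmony at that moment is B♭ major triad (B♭, D, F); E♭4 is not a chord tone.
It is approached by leap up from B♭3 and left by step down to D4.
Leap in, step out — an appoggiatura.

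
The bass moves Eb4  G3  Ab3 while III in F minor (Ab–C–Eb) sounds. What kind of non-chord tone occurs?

G3 is an appoggiatura.

The harmony at that moment is Ab major triad (Ab, C, Eb); G3 is not a chord tone.
It is approached by leap down from Eb4 and left by step up to Ab3.
Leap in, step out — an appoggiatura.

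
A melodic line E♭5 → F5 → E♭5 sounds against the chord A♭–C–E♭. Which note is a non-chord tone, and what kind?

The harmony at that moment is A♭ major triad (A♭, C, E♭); F5 is not a chord tone.
It is approached by step up from E♭5 and left by step down to E♭5.
Step away and step back to the same note — a neighbor tone (upper neighbor).

F5 is a neighbor tone.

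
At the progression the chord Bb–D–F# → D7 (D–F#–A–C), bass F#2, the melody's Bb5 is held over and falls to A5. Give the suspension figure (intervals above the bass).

At the second chord the bass is F#2. The suspended Bb5 lies a fourth above the bass; after resolving down by step to A5, the interval above the bass becomes a third.
Suspension figures are named by those two intervals: 4–3.

4–3 suspension.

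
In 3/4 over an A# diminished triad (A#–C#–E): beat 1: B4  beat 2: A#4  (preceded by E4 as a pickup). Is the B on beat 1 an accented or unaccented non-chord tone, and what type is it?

The harmony at that moment is A# diminished triad (A#, C#, E); B4 is not a chord tone.
It is approached by leap up from E4 and left by step down to A#4.
Leap in, step out — an appoggiatura.
It falls on the downbeat, so it is accented.

Accented appoggiatura.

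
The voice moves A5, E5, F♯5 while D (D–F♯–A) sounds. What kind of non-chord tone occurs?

E5 is an appoggiatura.

The harmony at that moment is D major triad (D, F♯, A); E5 is not a chord tone.
It is approached by leap down from A5 and left by step up to F♯5.
Leap in, step out — an appoggiatura.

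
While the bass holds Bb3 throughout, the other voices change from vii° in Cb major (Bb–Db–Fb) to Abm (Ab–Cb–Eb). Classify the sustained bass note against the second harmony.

Pedal tone (pedal point).

The harmony at that moment is Ab minor triad (Ab, Cb, Eb); Bb3 is not a chord tone.
It is held over (the same pitch as the preceding Bb3) and then sustained as the same pitch into the next harmony.
Sustained through a change of harmony — a pedal tone.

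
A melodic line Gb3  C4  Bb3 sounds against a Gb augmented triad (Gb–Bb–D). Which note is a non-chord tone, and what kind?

C4 is an appoggiatura.

The harmony at that moment is Gb augmented triad (Gb, Bb, D); C4 is not a chord tone.
It is approached by leap up from Gb3 and left by step down to Bb3.
Leap in, step out — an appoggiatura.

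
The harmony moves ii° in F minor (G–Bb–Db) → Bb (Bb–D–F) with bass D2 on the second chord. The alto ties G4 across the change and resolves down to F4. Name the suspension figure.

4–3 suspension.

At the second chord the bass is D2. The suspended G4 lies a fourth above the bass; after resolving down by step to F4, the interval above the bass becomes a third.
Suspension figures are named by those two intervals: 4–3.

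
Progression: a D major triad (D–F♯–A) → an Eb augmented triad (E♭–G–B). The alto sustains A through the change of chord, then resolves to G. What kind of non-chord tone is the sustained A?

The harmony at that moment is E♭ augmented triad (E♭, G, B); A is not a chord tone.
It is held over (the same pitch as the preceding A) and left by step down to G.
Held over from the previous chord and resolving down by step — a suspension.

A is a suspension.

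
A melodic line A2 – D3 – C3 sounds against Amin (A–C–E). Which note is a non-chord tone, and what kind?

The harmony at that moment is A minor triad (A, C, E); D3 is not a chord tone.
It is approached by leap up from A2 and left by step down to C3.
Leap in, step out — an appoggiatura.

D3 is an appoggiatura.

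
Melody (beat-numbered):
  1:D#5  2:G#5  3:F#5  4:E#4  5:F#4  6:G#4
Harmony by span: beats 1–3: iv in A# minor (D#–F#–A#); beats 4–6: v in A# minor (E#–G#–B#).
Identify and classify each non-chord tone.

The harmony at that moment is D# minor triad (D#, F#, A#); G#5 is not a chord tone.
It is approached by leap up from D#5 and left by step down to F#5.
Leap in, step out — an appoggiatura.
The harmony at that moment is E# minor triad (E#, G#, B#); F#4 is not a chord tone.
It is approached by step up from E#4 and left by step up to G#4.
Step in, step out in the same direction — a passing tone.

G#5 (beat 2) — appoggiatura; F#4 (beat 5) — passing tone.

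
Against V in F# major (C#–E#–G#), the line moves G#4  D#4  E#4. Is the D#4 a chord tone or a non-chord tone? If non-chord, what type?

Non-chord tone — an appoggiatura.

The harmony at that moment is C# major triad (C#, E#, G#); D#4 is not a chord tone.
It is approached by leap down from G#4 and left by step up to E#4.
Leap in, step out — an appoggiatura.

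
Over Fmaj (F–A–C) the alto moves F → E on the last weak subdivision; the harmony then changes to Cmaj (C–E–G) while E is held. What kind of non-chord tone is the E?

The harmony at that moment is F major triad (F, A, C); E is not a chord tone.
It is approached by step down from F and then sustained as the same pitch into the next harmony.
Arriving early and becoming a chord tone when the harmony changes — an anticipation.

E is an anticipation.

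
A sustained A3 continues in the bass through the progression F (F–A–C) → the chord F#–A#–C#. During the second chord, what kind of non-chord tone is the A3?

The harmony at that moment is F# major triad (F#, A#, C#); A3 is not a chord tone.
It is held over (the same pitch as the preceding A3) and then sustained as the same pitch into the next harmony.
Sustained through a change of harmony — a pedal tone.

Pedal tone (pedal point).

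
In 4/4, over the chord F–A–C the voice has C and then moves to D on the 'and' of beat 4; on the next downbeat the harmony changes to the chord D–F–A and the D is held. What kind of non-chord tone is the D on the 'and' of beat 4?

Anticipation.

The harmony at that moment is F major triad (F, A, C); D is not a chord tone.
It is approached by step up from C and then sustained as the same pitch into the next harmony.
Arriving early and becoming a chord tone when the harmony changes — an anticipation.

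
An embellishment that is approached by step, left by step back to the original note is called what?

Neighbor tone.

Approach: by step. Departure: by step in the opposite direction, back to the starting pitch.
Stepwise on both sides but reversing to return to the same chord tone — a neighbor tone. (Had it continued onward in the same direction it would be a passing tone instead.)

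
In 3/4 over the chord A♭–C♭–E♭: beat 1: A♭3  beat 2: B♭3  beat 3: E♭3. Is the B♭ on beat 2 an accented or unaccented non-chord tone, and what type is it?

The harmony at that moment is A♭ minor triad (A♭, C♭, E♭); B♭3 is not a chord tone.
It is approached by step up from A♭3 and left by leap down to E♭3.
Step in, leap out — an escape tone.
It falls on a weak beat, so it is unaccented.

Unaccented escape tone.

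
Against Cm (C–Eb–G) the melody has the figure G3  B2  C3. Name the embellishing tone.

B2 is an appoggiatura.

The harmony at that moment is C minor triad (C, Eb, G); B2 is not a chord tone.
It is approached by leap down from G3 and left by step up to C3.
Leap in, step out — an appoggiatura.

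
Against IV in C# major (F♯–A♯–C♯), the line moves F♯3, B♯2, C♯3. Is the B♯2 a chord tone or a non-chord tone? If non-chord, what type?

Non-chord tone — an appoggiatura.

The harmony at that moment is F♯ major triad (F♯, A♯, C♯); B♯2 is not a chord tone.
It is approached by leap down from F♯3 and left by step up to C♯3.
Leap in, step out — an appoggiatura.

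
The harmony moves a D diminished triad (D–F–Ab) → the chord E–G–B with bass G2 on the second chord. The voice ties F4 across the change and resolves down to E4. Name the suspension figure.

7–6 suspension.

At the second chord the bass is G2. The suspended F4 lies a seventh above the bass; after resolving down by step to E4, the interval above the bass becomes a sixth.
Suspension figures are named by those two intervals: 7–6.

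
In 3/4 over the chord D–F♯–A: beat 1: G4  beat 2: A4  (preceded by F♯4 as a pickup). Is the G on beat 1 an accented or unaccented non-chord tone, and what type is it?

Accented passing tone.

The harmony at that moment is D major triad (D, F♯, A); G4 is not a chord tone.
It is approached by step up from F♯4 and left by step up to A4.
Step in, step out in the same direction — a passing tone.
It falls on the downbeat, so it is accented.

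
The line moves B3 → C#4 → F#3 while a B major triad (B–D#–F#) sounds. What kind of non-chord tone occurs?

C#4 is an escape tone.

The harmony at that moment is B major triad (B, D#, F#); C#4 is not a chord tone.
It is approached by step up from B3 and left by leap down to F#3.
Step in, leap out — an escape tone.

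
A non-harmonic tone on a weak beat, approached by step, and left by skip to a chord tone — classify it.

Approach: by step. Departure: by leap. Metric position: weak.
Step in, leap out, from a weak position — an escape tone (échappée). (It is the mirror image of the appoggiatura, which leaps in and steps out on a strong beat.)

Escape tone.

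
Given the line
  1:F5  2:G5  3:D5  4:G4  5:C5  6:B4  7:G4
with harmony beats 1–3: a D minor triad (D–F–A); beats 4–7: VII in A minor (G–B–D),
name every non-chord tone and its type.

G5 (beat 2) — escape tone; C5 (beat 5) — appoggiatura.

The harmony at that moment is D minor triad (D, F, A); G5 is not a chord tone.
It is approached by step up from F5 and left by leap down to D5.
Step in, leap out — an escape tone.
The harmony at that moment is G major triad (G, B, D); C5 is not a chord tone.
It is approached by leap up from G4 and left by step down to B4.
Leap in, step out — an appoggiatura.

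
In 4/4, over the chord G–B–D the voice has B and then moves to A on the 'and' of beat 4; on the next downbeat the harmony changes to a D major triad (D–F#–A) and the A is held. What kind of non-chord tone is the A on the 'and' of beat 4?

The harmony at that moment is G major triad (G, B, D); A is not a chord tone.
It is approached by step down from B and then sustained as the same pitch into the next harmony.
Arriving early and becoming a chord tone when the harmony changes — an anticipation.

Anticipation.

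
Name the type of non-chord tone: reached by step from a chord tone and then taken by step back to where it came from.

Neighbor tone.

Approach: by step. Departure: by step in the opposite direction, back to the starting pitch.
Stepwise on both sides but reversing to return to the same chord tone — a neighbor tone. (Had it continued onward in the same direction it would be a passing tone instead.)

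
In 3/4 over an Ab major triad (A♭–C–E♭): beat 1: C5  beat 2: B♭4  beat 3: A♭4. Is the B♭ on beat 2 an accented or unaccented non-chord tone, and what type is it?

Unaccented passing tone.

The harmony at that moment is A♭ major triad (A♭, C, E♭); B♭4 is not a chord tone.
It is approached by step down from C5 and left by step down to A♭4.
Step in, step out in the same direction — a passing tone.
It falls on a weak beat, so it is unaccented.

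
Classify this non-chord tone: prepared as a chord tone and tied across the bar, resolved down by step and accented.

Approach: by preparation — the pitch is first a chord tone, then held (tied or repeated) while the harmony changes under it. Departure: down by step. Metric position: strong.
A prepared dissonance that resolves downward by step — a suspension. (The same figure resolving upward would be a retardation.)

Suspension.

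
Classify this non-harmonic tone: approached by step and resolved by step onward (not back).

Passing tone.

Approach: by step. Departure: by step, continuing in the same direction.
Stepwise on both sides with no change of direction means the note fills in the space between two different chord tones — a passing tone. (Had it turned back to its starting note it would be a neighbor tone instead.)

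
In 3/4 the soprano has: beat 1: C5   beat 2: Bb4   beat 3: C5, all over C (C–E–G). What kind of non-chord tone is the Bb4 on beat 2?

The harmony at that moment is C major triad (C, E, G); Bb4 is not a chord tone.
It is approached by step down from C5 and left by step up to C5.
Step away and step back to the same note — a neighbor tone (lower neighbor).

Lower neighbor tone.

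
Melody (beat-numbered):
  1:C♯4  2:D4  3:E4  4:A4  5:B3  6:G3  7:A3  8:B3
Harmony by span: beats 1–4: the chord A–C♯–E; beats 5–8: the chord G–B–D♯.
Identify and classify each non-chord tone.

D4 (beat 2) — passing tone; A3 (beat 7) — passing tone.

The harmony at that moment is A major triad (A, C♯, E); D4 is not a chord tone.
It is approached by step up from C♯4 and left by step up to E4.
Step in, step out in the same direction — a passing tone.
The harmony at that moment is G augmented triad (G, B, D♯); A3 is not a chord tone.
It is approached by step up from G3 and left by step up to B3.
Step in, step out in the same direction — a passing tone.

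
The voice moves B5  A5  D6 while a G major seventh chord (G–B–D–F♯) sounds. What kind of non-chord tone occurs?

The harmony at that moment is G major seventh chord (G, B, D, F♯); A5 is not a chord tone.
It is approached by step down from B5 and left by leap up to D6.
Step in, leap out — an escape tone.

A5 is an escape tone.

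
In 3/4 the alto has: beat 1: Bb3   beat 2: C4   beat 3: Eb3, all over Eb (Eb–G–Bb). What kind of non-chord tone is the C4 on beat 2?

The harmony at that moment is Eb major triad (Eb, G, Bb); C4 is not a chord tone.
It is approached by step up from Bb3 and left by leap down to Eb3.
Step in, leap out, on a weak beat — an escape tone.

Escape tone.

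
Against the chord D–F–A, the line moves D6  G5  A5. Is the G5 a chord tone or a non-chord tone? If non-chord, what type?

Non-chord tone — an appoggiatura.

The harmony at that moment is D minor triad (D, F, A); G5 is not a chord tone.
It is approached by leap down from D6 and left by step up to A5.
Leap in, step out — an appoggiatura.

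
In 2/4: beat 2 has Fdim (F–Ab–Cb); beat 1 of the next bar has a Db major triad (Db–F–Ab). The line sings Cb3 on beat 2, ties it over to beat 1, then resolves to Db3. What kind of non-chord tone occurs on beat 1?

Retardation.

The harmony at that moment is Db major triad (Db, F, Ab); Cb3 is not a chord tone.
It is held over (the same pitch as the preceding Cb3) and left by step up to Db3.
Held over from the previous chord and resolving up by step — a retardation.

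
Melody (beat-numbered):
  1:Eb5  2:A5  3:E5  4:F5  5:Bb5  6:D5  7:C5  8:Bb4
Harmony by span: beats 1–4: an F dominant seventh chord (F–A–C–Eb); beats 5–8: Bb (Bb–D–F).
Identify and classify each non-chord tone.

The harmony at that moment is F dominant seventh chord (F, A, C, Eb); E5 is not a chord tone.
It is approached by leap down from A5 and left by step up to F5.
Leap in, step out — an appoggiatura.
The harmony at that moment is Bb major triad (Bb, D, F); C5 is not a chord tone.
It is approached by step down from D5 and left by step down to Bb4.
Step in, step out in the same direction — a passing tone.

E5 (beat 3) — appoggiatura; C5 (beat 7) — passing tone.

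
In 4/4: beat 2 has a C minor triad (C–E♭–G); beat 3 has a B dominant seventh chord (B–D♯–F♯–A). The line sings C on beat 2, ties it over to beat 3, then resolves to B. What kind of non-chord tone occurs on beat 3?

The harmony at that moment is B dominant seventh chord (B, D♯, F♯, A); C is not a chord tone.
It is held over (the same pitch as the preceding C) and left by step down to B.
Held over from the previous chord and resolving down by step — a suspension.

Suspension.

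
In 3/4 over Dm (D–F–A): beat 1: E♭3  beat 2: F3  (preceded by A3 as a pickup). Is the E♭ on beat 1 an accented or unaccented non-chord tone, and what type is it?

The harmony at that moment is D minor triad (D, F, A); E♭3 is not a chord tone.
It is approached by leap down from A3 and left by step up to F3.
Leap in, step out — an appoggiatura.
It falls on the downbeat, so it is accented.

Accented appoggiatura.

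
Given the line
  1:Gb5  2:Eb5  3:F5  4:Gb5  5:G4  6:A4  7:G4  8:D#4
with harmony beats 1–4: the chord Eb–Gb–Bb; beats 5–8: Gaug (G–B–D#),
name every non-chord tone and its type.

The harmony at that moment is Eb minor triad (Eb, Gb, Bb); F5 is not a chord tone.
It is approached by step up from Eb5 and left by step up to Gb5.
Step in, step out in the same direction — a passing tone.
The harmony at that moment is G augmented triad (G, B, D#); A4 is not a chord tone.
It is approached by step up from G4 and left by step down to G4.
Step away and step back to the same note — a neighbor tone (upper neighbor).

F5 (beat 3) — passing tone; A4 (beat 6) — neighbor tone.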